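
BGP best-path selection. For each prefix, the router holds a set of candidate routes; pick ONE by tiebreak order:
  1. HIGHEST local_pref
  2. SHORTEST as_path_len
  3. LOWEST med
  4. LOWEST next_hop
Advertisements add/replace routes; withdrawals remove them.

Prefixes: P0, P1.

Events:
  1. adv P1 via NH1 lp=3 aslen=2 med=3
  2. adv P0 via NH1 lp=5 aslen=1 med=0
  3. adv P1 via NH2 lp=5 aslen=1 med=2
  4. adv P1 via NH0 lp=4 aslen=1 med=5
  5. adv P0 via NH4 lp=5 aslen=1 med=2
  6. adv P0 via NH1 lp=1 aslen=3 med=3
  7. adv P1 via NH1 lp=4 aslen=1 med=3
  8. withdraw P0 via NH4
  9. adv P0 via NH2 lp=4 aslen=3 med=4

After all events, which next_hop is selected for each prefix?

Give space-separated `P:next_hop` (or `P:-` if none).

Op 1: best P0=- P1=NH1
Op 2: best P0=NH1 P1=NH1
Op 3: best P0=NH1 P1=NH2
Op 4: best P0=NH1 P1=NH2
Op 5: best P0=NH1 P1=NH2
Op 6: best P0=NH4 P1=NH2
Op 7: best P0=NH4 P1=NH2
Op 8: best P0=NH1 P1=NH2
Op 9: best P0=NH2 P1=NH2

Answer: P0:NH2 P1:NH2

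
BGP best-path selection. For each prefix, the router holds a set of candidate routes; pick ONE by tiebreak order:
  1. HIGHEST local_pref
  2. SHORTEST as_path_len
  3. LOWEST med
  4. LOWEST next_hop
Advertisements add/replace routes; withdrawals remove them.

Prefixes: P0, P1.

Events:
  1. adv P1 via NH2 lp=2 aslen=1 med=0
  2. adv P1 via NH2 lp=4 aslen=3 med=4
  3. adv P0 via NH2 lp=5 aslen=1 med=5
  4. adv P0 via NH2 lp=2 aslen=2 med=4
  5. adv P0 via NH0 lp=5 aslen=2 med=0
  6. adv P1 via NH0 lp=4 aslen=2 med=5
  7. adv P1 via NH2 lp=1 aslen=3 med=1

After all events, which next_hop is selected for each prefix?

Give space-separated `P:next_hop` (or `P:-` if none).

Answer: P0:NH0 P1:NH0

Derivation:
Op 1: best P0=- P1=NH2
Op 2: best P0=- P1=NH2
Op 3: best P0=NH2 P1=NH2
Op 4: best P0=NH2 P1=NH2
Op 5: best P0=NH0 P1=NH2
Op 6: best P0=NH0 P1=NH0
Op 7: best P0=NH0 P1=NH0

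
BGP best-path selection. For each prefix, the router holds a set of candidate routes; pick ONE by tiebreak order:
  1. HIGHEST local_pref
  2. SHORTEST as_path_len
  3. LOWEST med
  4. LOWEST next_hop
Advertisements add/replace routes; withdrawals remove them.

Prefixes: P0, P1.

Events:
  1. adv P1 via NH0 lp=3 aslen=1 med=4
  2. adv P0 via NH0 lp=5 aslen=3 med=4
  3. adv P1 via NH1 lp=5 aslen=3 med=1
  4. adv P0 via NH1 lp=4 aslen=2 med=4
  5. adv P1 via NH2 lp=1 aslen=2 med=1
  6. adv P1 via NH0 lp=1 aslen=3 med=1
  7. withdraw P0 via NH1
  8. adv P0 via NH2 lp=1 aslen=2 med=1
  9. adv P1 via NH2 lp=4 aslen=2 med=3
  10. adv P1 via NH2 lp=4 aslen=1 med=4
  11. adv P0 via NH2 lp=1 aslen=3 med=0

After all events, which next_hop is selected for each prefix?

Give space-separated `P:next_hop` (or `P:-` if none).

Op 1: best P0=- P1=NH0
Op 2: best P0=NH0 P1=NH0
Op 3: best P0=NH0 P1=NH1
Op 4: best P0=NH0 P1=NH1
Op 5: best P0=NH0 P1=NH1
Op 6: best P0=NH0 P1=NH1
Op 7: best P0=NH0 P1=NH1
Op 8: best P0=NH0 P1=NH1
Op 9: best P0=NH0 P1=NH1
Op 10: best P0=NH0 P1=NH1
Op 11: best P0=NH0 P1=NH1

Answer: P0:NH0 P1:NH1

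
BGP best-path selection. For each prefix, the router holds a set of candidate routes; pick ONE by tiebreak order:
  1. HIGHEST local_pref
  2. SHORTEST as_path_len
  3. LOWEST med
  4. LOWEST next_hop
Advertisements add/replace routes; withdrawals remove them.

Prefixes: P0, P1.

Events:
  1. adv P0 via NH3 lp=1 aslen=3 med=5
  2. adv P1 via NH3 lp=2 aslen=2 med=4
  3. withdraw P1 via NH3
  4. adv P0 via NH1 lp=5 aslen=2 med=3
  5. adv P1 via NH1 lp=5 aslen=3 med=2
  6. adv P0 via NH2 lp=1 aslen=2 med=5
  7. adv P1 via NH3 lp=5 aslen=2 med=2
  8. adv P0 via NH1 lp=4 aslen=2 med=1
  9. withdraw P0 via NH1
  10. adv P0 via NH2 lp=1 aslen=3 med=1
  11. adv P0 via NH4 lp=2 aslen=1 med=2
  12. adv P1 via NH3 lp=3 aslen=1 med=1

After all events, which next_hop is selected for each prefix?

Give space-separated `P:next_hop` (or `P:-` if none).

Answer: P0:NH4 P1:NH1

Derivation:
Op 1: best P0=NH3 P1=-
Op 2: best P0=NH3 P1=NH3
Op 3: best P0=NH3 P1=-
Op 4: best P0=NH1 P1=-
Op 5: best P0=NH1 P1=NH1
Op 6: best P0=NH1 P1=NH1
Op 7: best P0=NH1 P1=NH3
Op 8: best P0=NH1 P1=NH3
Op 9: best P0=NH2 P1=NH3
Op 10: best P0=NH2 P1=NH3
Op 11: best P0=NH4 P1=NH3
Op 12: best P0=NH4 P1=NH1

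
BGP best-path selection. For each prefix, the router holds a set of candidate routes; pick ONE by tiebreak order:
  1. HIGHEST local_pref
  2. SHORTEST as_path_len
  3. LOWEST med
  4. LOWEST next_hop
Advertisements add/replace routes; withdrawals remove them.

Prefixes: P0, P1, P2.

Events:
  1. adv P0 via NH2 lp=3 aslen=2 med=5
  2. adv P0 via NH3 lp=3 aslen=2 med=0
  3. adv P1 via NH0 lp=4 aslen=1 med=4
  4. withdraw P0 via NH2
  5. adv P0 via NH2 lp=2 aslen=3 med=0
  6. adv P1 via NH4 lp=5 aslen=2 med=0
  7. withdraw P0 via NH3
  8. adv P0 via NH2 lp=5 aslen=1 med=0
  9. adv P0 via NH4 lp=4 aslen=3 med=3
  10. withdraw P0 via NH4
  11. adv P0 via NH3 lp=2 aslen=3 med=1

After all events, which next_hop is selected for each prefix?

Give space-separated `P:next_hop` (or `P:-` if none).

Answer: P0:NH2 P1:NH4 P2:-

Derivation:
Op 1: best P0=NH2 P1=- P2=-
Op 2: best P0=NH3 P1=- P2=-
Op 3: best P0=NH3 P1=NH0 P2=-
Op 4: best P0=NH3 P1=NH0 P2=-
Op 5: best P0=NH3 P1=NH0 P2=-
Op 6: best P0=NH3 P1=NH4 P2=-
Op 7: best P0=NH2 P1=NH4 P2=-
Op 8: best P0=NH2 P1=NH4 P2=-
Op 9: best P0=NH2 P1=NH4 P2=-
Op 10: best P0=NH2 P1=NH4 P2=-
Op 11: best P0=NH2 P1=NH4 P2=-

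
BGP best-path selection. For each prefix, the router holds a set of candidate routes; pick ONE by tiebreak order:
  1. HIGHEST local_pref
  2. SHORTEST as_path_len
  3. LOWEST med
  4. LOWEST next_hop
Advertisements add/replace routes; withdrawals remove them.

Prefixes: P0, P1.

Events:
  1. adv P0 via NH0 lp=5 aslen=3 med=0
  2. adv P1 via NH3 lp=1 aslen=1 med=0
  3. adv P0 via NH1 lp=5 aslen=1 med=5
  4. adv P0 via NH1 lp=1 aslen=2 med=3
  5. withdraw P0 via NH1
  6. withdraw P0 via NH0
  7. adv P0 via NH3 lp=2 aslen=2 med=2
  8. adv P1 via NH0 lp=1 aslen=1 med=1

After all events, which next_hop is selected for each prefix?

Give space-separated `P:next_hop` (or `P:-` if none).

Answer: P0:NH3 P1:NH3

Derivation:
Op 1: best P0=NH0 P1=-
Op 2: best P0=NH0 P1=NH3
Op 3: best P0=NH1 P1=NH3
Op 4: best P0=NH0 P1=NH3
Op 5: best P0=NH0 P1=NH3
Op 6: best P0=- P1=NH3
Op 7: best P0=NH3 P1=NH3
Op 8: best P0=NH3 P1=NH3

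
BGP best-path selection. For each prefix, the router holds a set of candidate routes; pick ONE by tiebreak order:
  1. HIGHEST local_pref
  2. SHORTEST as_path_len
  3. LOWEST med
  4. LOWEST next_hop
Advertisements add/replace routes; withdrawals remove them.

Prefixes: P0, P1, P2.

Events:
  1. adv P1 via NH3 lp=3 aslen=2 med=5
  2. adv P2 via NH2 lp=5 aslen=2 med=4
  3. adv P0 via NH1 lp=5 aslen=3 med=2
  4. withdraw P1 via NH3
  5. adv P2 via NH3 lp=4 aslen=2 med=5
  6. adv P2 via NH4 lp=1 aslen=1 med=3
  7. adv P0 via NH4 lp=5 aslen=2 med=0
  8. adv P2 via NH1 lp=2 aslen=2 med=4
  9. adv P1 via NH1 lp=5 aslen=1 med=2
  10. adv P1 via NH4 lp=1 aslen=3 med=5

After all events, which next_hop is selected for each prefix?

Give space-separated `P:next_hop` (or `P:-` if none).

Op 1: best P0=- P1=NH3 P2=-
Op 2: best P0=- P1=NH3 P2=NH2
Op 3: best P0=NH1 P1=NH3 P2=NH2
Op 4: best P0=NH1 P1=- P2=NH2
Op 5: best P0=NH1 P1=- P2=NH2
Op 6: best P0=NH1 P1=- P2=NH2
Op 7: best P0=NH4 P1=- P2=NH2
Op 8: best P0=NH4 P1=- P2=NH2
Op 9: best P0=NH4 P1=NH1 P2=NH2
Op 10: best P0=NH4 P1=NH1 P2=NH2

Answer: P0:NH4 P1:NH1 P2:NH2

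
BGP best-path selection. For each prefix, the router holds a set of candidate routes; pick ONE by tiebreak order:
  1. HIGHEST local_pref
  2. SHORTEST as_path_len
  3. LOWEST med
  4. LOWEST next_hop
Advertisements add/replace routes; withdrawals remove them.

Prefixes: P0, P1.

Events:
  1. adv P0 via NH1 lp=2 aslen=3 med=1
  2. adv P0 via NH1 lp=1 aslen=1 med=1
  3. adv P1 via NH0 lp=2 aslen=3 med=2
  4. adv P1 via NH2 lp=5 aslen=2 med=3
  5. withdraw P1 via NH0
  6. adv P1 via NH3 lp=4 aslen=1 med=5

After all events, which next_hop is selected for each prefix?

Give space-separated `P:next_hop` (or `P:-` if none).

Answer: P0:NH1 P1:NH2

Derivation:
Op 1: best P0=NH1 P1=-
Op 2: best P0=NH1 P1=-
Op 3: best P0=NH1 P1=NH0
Op 4: best P0=NH1 P1=NH2
Op 5: best P0=NH1 P1=NH2
Op 6: best P0=NH1 P1=NH2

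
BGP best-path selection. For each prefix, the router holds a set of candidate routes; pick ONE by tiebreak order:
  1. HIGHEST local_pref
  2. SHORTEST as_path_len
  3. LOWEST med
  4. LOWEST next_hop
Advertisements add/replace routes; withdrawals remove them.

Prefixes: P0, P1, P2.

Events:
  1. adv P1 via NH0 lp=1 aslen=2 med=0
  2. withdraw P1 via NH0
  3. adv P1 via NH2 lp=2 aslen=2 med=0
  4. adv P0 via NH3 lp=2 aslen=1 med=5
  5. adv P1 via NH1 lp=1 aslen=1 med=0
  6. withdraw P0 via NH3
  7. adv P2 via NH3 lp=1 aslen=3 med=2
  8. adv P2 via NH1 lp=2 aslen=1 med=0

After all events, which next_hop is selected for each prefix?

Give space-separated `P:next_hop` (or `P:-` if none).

Answer: P0:- P1:NH2 P2:NH1

Derivation:
Op 1: best P0=- P1=NH0 P2=-
Op 2: best P0=- P1=- P2=-
Op 3: best P0=- P1=NH2 P2=-
Op 4: best P0=NH3 P1=NH2 P2=-
Op 5: best P0=NH3 P1=NH2 P2=-
Op 6: best P0=- P1=NH2 P2=-
Op 7: best P0=- P1=NH2 P2=NH3
Op 8: best P0=- P1=NH2 P2=NH1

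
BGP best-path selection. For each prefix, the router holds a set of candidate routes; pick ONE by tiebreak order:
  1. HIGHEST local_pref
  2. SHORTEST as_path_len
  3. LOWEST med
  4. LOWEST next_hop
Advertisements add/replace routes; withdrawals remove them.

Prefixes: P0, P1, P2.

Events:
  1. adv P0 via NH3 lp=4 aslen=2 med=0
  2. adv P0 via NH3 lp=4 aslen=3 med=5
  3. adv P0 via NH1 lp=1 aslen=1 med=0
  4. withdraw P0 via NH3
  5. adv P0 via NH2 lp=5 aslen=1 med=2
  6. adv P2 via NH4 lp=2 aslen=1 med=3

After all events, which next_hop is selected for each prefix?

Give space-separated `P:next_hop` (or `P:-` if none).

Op 1: best P0=NH3 P1=- P2=-
Op 2: best P0=NH3 P1=- P2=-
Op 3: best P0=NH3 P1=- P2=-
Op 4: best P0=NH1 P1=- P2=-
Op 5: best P0=NH2 P1=- P2=-
Op 6: best P0=NH2 P1=- P2=NH4

Answer: P0:NH2 P1:- P2:NH4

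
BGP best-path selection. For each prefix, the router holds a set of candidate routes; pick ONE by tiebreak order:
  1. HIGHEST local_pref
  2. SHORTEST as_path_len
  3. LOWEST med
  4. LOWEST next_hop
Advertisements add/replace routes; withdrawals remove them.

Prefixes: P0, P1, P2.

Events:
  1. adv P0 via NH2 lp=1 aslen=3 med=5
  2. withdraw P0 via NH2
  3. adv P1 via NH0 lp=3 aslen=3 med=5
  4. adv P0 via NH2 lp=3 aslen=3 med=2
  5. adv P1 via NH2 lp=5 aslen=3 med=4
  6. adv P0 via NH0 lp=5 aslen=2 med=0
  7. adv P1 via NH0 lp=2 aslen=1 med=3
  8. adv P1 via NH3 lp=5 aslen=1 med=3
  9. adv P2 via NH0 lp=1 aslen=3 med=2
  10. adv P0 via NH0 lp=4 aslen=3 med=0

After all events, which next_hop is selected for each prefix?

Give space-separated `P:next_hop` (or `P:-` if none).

Answer: P0:NH0 P1:NH3 P2:NH0

Derivation:
Op 1: best P0=NH2 P1=- P2=-
Op 2: best P0=- P1=- P2=-
Op 3: best P0=- P1=NH0 P2=-
Op 4: best P0=NH2 P1=NH0 P2=-
Op 5: best P0=NH2 P1=NH2 P2=-
Op 6: best P0=NH0 P1=NH2 P2=-
Op 7: best P0=NH0 P1=NH2 P2=-
Op 8: best P0=NH0 P1=NH3 P2=-
Op 9: best P0=NH0 P1=NH3 P2=NH0
Op 10: best P0=NH0 P1=NH3 P2=NH0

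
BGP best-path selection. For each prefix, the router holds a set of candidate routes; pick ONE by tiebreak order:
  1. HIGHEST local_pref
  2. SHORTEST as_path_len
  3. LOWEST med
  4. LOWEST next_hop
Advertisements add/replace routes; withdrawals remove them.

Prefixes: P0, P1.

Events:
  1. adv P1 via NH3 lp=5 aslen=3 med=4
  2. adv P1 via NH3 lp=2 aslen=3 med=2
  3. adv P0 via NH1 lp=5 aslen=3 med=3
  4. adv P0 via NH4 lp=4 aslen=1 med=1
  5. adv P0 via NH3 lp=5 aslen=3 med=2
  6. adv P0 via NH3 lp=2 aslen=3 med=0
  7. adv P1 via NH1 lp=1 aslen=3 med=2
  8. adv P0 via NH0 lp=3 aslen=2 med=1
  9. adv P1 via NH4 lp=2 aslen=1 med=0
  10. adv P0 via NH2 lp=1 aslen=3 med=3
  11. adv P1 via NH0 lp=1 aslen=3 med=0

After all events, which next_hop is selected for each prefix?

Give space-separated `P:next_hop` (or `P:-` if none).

Answer: P0:NH1 P1:NH4

Derivation:
Op 1: best P0=- P1=NH3
Op 2: best P0=- P1=NH3
Op 3: best P0=NH1 P1=NH3
Op 4: best P0=NH1 P1=NH3
Op 5: best P0=NH3 P1=NH3
Op 6: best P0=NH1 P1=NH3
Op 7: best P0=NH1 P1=NH3
Op 8: best P0=NH1 P1=NH3
Op 9: best P0=NH1 P1=NH4
Op 10: best P0=NH1 P1=NH4
Op 11: best P0=NH1 P1=NH4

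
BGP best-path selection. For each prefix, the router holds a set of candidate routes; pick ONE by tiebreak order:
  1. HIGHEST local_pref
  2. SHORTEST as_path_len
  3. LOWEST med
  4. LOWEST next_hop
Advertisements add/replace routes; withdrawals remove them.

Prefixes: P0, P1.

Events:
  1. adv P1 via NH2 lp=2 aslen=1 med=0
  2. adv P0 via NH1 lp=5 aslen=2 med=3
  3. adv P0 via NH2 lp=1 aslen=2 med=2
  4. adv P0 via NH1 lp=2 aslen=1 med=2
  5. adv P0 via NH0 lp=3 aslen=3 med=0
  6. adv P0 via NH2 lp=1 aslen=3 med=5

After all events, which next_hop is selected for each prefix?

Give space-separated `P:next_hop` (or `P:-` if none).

Op 1: best P0=- P1=NH2
Op 2: best P0=NH1 P1=NH2
Op 3: best P0=NH1 P1=NH2
Op 4: best P0=NH1 P1=NH2
Op 5: best P0=NH0 P1=NH2
Op 6: best P0=NH0 P1=NH2

Answer: P0:NH0 P1:NH2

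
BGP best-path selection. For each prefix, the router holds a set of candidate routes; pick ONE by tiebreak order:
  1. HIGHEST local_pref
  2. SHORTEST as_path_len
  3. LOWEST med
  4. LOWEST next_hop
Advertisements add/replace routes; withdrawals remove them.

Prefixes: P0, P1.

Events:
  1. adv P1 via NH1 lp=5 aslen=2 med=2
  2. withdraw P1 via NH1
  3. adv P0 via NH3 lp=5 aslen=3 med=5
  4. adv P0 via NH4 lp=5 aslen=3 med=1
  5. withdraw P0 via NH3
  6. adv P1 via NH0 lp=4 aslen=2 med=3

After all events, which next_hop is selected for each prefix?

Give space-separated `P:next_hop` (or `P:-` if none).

Answer: P0:NH4 P1:NH0

Derivation:
Op 1: best P0=- P1=NH1
Op 2: best P0=- P1=-
Op 3: best P0=NH3 P1=-
Op 4: best P0=NH4 P1=-
Op 5: best P0=NH4 P1=-
Op 6: best P0=NH4 P1=NH0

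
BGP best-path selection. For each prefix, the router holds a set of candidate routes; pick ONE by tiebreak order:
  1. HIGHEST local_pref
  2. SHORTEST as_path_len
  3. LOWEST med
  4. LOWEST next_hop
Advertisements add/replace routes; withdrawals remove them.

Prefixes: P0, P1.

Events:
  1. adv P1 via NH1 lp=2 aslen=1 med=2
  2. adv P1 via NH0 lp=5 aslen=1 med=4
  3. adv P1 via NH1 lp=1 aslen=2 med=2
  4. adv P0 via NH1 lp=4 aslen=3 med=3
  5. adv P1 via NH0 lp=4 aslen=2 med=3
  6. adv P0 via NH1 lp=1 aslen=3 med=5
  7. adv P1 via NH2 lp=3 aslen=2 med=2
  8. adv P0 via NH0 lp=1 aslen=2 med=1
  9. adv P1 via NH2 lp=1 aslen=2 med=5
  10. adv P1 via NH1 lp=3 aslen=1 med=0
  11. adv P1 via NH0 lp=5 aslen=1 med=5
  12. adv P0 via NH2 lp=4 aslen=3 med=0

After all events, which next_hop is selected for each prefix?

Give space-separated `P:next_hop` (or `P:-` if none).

Answer: P0:NH2 P1:NH0

Derivation:
Op 1: best P0=- P1=NH1
Op 2: best P0=- P1=NH0
Op 3: best P0=- P1=NH0
Op 4: best P0=NH1 P1=NH0
Op 5: best P0=NH1 P1=NH0
Op 6: best P0=NH1 P1=NH0
Op 7: best P0=NH1 P1=NH0
Op 8: best P0=NH0 P1=NH0
Op 9: best P0=NH0 P1=NH0
Op 10: best P0=NH0 P1=NH0
Op 11: best P0=NH0 P1=NH0
Op 12: best P0=NH2 P1=NH0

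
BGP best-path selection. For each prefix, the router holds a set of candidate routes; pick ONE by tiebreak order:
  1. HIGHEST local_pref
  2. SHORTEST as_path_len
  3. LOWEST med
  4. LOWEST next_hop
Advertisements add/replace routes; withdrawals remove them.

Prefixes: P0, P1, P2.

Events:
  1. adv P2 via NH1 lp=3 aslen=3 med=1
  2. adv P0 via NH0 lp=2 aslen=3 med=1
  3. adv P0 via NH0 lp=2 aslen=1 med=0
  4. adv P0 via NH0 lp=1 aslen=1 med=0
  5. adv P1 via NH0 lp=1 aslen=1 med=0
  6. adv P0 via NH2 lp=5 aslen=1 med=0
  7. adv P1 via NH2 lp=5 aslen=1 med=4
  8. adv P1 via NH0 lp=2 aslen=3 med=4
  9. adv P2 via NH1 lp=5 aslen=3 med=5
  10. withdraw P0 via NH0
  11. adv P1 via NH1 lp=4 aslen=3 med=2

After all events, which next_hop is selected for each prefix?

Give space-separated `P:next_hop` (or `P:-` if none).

Answer: P0:NH2 P1:NH2 P2:NH1

Derivation:
Op 1: best P0=- P1=- P2=NH1
Op 2: best P0=NH0 P1=- P2=NH1
Op 3: best P0=NH0 P1=- P2=NH1
Op 4: best P0=NH0 P1=- P2=NH1
Op 5: best P0=NH0 P1=NH0 P2=NH1
Op 6: best P0=NH2 P1=NH0 P2=NH1
Op 7: best P0=NH2 P1=NH2 P2=NH1
Op 8: best P0=NH2 P1=NH2 P2=NH1
Op 9: best P0=NH2 P1=NH2 P2=NH1
Op 10: best P0=NH2 P1=NH2 P2=NH1
Op 11: best P0=NH2 P1=NH2 P2=NH1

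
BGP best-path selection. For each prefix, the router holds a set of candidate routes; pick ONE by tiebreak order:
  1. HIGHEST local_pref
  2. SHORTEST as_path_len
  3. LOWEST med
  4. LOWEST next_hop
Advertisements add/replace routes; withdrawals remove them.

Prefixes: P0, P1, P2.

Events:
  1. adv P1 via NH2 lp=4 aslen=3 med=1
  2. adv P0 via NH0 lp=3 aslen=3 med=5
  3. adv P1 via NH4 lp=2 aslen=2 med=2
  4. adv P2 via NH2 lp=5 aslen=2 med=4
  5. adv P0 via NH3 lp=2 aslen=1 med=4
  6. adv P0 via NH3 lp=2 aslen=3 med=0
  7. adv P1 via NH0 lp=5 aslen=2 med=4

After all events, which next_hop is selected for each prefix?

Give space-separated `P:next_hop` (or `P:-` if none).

Op 1: best P0=- P1=NH2 P2=-
Op 2: best P0=NH0 P1=NH2 P2=-
Op 3: best P0=NH0 P1=NH2 P2=-
Op 4: best P0=NH0 P1=NH2 P2=NH2
Op 5: best P0=NH0 P1=NH2 P2=NH2
Op 6: best P0=NH0 P1=NH2 P2=NH2
Op 7: best P0=NH0 P1=NH0 P2=NH2

Answer: P0:NH0 P1:NH0 P2:NH2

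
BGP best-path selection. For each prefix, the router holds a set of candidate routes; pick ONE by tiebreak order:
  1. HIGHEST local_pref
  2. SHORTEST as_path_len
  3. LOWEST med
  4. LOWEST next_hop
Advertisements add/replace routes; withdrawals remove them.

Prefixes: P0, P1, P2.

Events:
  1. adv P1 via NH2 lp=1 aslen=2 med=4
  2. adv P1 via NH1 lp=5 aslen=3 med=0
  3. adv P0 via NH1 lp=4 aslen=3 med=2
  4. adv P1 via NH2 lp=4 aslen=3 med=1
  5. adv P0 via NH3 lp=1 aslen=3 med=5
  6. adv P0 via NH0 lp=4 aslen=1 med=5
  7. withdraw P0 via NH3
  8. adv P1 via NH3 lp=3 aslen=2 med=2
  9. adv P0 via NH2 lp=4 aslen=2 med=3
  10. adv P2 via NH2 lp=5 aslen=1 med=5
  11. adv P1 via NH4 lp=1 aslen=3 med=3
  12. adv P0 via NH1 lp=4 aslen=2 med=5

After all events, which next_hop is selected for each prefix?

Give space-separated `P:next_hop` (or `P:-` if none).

Answer: P0:NH0 P1:NH1 P2:NH2

Derivation:
Op 1: best P0=- P1=NH2 P2=-
Op 2: best P0=- P1=NH1 P2=-
Op 3: best P0=NH1 P1=NH1 P2=-
Op 4: best P0=NH1 P1=NH1 P2=-
Op 5: best P0=NH1 P1=NH1 P2=-
Op 6: best P0=NH0 P1=NH1 P2=-
Op 7: best P0=NH0 P1=NH1 P2=-
Op 8: best P0=NH0 P1=NH1 P2=-
Op 9: best P0=NH0 P1=NH1 P2=-
Op 10: best P0=NH0 P1=NH1 P2=NH2
Op 11: best P0=NH0 P1=NH1 P2=NH2
Op 12: best P0=NH0 P1=NH1 P2=NH2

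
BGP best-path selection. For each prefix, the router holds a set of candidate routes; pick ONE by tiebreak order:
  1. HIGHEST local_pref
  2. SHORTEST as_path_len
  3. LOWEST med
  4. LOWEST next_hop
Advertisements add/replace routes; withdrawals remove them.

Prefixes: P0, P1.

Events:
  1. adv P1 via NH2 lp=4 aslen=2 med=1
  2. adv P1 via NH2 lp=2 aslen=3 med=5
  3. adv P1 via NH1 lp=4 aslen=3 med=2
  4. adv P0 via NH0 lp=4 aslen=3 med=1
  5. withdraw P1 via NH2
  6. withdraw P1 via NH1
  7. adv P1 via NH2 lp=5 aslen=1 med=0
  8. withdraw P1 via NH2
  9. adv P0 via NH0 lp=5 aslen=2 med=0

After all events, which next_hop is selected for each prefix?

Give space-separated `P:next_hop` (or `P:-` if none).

Answer: P0:NH0 P1:-

Derivation:
Op 1: best P0=- P1=NH2
Op 2: best P0=- P1=NH2
Op 3: best P0=- P1=NH1
Op 4: best P0=NH0 P1=NH1
Op 5: best P0=NH0 P1=NH1
Op 6: best P0=NH0 P1=-
Op 7: best P0=NH0 P1=NH2
Op 8: best P0=NH0 P1=-
Op 9: best P0=NH0 P1=-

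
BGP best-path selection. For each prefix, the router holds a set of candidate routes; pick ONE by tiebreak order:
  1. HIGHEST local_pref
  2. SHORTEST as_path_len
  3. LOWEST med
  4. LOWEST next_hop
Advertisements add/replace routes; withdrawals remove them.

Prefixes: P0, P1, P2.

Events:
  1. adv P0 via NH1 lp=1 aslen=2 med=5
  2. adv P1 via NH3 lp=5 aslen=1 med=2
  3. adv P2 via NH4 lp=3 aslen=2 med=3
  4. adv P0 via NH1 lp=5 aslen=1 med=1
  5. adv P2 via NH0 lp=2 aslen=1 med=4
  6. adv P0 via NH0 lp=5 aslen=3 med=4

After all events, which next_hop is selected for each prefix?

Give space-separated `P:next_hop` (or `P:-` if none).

Op 1: best P0=NH1 P1=- P2=-
Op 2: best P0=NH1 P1=NH3 P2=-
Op 3: best P0=NH1 P1=NH3 P2=NH4
Op 4: best P0=NH1 P1=NH3 P2=NH4
Op 5: best P0=NH1 P1=NH3 P2=NH4
Op 6: best P0=NH1 P1=NH3 P2=NH4

Answer: P0:NH1 P1:NH3 P2:NH4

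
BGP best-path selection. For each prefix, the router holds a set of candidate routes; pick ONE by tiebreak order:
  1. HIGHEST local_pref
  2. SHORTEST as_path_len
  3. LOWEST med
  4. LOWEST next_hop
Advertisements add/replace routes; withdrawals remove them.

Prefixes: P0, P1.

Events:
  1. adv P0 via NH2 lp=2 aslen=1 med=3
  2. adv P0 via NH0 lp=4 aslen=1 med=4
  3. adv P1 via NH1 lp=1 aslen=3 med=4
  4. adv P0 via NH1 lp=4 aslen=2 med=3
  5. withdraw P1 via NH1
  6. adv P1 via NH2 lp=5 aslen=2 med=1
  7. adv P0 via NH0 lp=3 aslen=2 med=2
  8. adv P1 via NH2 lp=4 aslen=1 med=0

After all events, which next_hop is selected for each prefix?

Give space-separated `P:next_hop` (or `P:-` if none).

Answer: P0:NH1 P1:NH2

Derivation:
Op 1: best P0=NH2 P1=-
Op 2: best P0=NH0 P1=-
Op 3: best P0=NH0 P1=NH1
Op 4: best P0=NH0 P1=NH1
Op 5: best P0=NH0 P1=-
Op 6: best P0=NH0 P1=NH2
Op 7: best P0=NH1 P1=NH2
Op 8: best P0=NH1 P1=NH2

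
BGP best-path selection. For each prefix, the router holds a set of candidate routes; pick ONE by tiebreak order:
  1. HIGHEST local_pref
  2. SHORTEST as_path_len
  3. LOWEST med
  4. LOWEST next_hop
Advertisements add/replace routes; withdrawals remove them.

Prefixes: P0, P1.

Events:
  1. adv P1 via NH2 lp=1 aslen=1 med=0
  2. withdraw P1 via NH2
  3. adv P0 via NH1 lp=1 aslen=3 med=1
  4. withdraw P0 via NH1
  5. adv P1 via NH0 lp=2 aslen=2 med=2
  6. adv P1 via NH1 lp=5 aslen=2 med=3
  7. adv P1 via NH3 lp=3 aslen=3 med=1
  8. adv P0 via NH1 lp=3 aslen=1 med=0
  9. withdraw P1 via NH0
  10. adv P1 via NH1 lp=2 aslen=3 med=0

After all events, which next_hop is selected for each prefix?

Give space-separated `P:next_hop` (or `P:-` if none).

Answer: P0:NH1 P1:NH3

Derivation:
Op 1: best P0=- P1=NH2
Op 2: best P0=- P1=-
Op 3: best P0=NH1 P1=-
Op 4: best P0=- P1=-
Op 5: best P0=- P1=NH0
Op 6: best P0=- P1=NH1
Op 7: best P0=- P1=NH1
Op 8: best P0=NH1 P1=NH1
Op 9: best P0=NH1 P1=NH1
Op 10: best P0=NH1 P1=NH3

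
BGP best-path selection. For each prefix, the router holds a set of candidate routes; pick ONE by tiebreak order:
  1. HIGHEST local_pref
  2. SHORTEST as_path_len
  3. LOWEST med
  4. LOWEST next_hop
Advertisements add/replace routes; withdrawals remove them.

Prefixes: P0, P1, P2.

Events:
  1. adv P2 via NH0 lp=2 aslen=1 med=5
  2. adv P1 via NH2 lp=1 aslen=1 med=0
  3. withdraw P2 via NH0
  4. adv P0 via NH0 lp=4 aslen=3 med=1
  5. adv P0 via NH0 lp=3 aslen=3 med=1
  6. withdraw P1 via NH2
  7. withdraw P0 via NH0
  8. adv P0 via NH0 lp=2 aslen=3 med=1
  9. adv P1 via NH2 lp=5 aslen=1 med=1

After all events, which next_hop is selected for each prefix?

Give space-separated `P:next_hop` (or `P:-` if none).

Answer: P0:NH0 P1:NH2 P2:-

Derivation:
Op 1: best P0=- P1=- P2=NH0
Op 2: best P0=- P1=NH2 P2=NH0
Op 3: best P0=- P1=NH2 P2=-
Op 4: best P0=NH0 P1=NH2 P2=-
Op 5: best P0=NH0 P1=NH2 P2=-
Op 6: best P0=NH0 P1=- P2=-
Op 7: best P0=- P1=- P2=-
Op 8: best P0=NH0 P1=- P2=-
Op 9: best P0=NH0 P1=NH2 P2=-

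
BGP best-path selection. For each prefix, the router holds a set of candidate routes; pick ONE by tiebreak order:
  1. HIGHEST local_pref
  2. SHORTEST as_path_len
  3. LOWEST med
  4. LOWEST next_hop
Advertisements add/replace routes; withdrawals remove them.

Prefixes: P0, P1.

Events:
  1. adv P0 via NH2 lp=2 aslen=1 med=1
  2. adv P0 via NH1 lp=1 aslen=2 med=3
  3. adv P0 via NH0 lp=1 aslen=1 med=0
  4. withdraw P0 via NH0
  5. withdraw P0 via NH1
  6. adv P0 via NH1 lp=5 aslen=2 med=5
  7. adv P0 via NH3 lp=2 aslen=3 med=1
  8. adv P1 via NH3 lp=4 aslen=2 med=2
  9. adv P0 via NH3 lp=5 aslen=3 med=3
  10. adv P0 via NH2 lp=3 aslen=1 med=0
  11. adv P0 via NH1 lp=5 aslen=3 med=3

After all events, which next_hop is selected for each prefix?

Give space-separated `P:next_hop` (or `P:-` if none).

Answer: P0:NH1 P1:NH3

Derivation:
Op 1: best P0=NH2 P1=-
Op 2: best P0=NH2 P1=-
Op 3: best P0=NH2 P1=-
Op 4: best P0=NH2 P1=-
Op 5: best P0=NH2 P1=-
Op 6: best P0=NH1 P1=-
Op 7: best P0=NH1 P1=-
Op 8: best P0=NH1 P1=NH3
Op 9: best P0=NH1 P1=NH3
Op 10: best P0=NH1 P1=NH3
Op 11: best P0=NH1 P1=NH3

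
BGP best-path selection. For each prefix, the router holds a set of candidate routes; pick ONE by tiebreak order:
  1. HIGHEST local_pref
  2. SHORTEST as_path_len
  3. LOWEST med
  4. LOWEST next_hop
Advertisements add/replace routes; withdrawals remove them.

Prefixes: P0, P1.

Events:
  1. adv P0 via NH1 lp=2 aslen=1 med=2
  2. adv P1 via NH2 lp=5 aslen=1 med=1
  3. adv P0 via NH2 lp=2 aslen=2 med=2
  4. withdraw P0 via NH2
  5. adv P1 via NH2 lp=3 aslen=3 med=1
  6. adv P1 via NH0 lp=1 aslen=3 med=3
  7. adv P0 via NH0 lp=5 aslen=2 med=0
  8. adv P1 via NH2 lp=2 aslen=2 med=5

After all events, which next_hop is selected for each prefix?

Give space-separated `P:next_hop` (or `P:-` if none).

Op 1: best P0=NH1 P1=-
Op 2: best P0=NH1 P1=NH2
Op 3: best P0=NH1 P1=NH2
Op 4: best P0=NH1 P1=NH2
Op 5: best P0=NH1 P1=NH2
Op 6: best P0=NH1 P1=NH2
Op 7: best P0=NH0 P1=NH2
Op 8: best P0=NH0 P1=NH2

Answer: P0:NH0 P1:NH2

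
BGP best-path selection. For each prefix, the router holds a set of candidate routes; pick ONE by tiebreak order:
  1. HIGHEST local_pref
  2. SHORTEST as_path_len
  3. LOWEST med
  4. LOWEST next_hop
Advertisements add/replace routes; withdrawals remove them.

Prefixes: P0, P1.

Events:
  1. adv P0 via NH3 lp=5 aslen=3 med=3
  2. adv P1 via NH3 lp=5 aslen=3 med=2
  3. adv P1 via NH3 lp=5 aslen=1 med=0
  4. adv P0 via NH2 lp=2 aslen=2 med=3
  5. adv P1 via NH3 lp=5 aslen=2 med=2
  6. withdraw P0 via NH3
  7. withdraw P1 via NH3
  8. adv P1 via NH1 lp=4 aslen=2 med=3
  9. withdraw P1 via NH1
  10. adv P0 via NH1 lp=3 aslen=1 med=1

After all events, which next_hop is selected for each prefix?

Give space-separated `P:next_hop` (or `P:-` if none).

Op 1: best P0=NH3 P1=-
Op 2: best P0=NH3 P1=NH3
Op 3: best P0=NH3 P1=NH3
Op 4: best P0=NH3 P1=NH3
Op 5: best P0=NH3 P1=NH3
Op 6: best P0=NH2 P1=NH3
Op 7: best P0=NH2 P1=-
Op 8: best P0=NH2 P1=NH1
Op 9: best P0=NH2 P1=-
Op 10: best P0=NH1 P1=-

Answer: P0:NH1 P1:-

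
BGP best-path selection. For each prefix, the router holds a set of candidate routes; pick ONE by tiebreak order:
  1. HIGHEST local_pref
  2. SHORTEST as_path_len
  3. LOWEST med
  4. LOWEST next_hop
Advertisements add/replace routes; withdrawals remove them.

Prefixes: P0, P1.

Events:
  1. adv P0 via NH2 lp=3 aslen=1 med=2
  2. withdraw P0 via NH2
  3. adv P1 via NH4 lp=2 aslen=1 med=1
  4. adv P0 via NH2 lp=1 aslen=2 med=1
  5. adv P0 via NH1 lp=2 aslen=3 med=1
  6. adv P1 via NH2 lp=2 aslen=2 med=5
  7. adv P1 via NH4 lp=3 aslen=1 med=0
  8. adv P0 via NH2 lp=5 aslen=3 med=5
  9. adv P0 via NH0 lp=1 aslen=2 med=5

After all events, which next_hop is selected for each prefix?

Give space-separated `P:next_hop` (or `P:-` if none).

Op 1: best P0=NH2 P1=-
Op 2: best P0=- P1=-
Op 3: best P0=- P1=NH4
Op 4: best P0=NH2 P1=NH4
Op 5: best P0=NH1 P1=NH4
Op 6: best P0=NH1 P1=NH4
Op 7: best P0=NH1 P1=NH4
Op 8: best P0=NH2 P1=NH4
Op 9: best P0=NH2 P1=NH4

Answer: P0:NH2 P1:NH4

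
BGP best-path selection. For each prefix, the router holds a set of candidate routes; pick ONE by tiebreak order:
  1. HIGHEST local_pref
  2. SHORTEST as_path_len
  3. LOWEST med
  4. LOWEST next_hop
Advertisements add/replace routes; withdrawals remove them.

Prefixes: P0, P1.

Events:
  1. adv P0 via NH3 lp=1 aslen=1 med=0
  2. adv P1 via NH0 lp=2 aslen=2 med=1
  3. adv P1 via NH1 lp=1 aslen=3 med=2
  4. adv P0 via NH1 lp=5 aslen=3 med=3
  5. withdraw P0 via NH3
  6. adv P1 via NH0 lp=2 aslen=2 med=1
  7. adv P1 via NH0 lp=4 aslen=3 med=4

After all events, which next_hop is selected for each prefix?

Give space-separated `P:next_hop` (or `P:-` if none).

Op 1: best P0=NH3 P1=-
Op 2: best P0=NH3 P1=NH0
Op 3: best P0=NH3 P1=NH0
Op 4: best P0=NH1 P1=NH0
Op 5: best P0=NH1 P1=NH0
Op 6: best P0=NH1 P1=NH0
Op 7: best P0=NH1 P1=NH0

Answer: P0:NH1 P1:NH0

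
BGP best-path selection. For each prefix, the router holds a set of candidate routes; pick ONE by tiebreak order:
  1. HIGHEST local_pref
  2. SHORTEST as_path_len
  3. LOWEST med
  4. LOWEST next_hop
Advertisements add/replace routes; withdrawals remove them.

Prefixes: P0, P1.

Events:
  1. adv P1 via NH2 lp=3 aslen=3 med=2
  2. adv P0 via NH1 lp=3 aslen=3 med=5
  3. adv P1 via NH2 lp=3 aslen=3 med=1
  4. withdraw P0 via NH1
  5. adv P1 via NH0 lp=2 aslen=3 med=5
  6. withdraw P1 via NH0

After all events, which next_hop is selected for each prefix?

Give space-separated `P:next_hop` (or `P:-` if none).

Op 1: best P0=- P1=NH2
Op 2: best P0=NH1 P1=NH2
Op 3: best P0=NH1 P1=NH2
Op 4: best P0=- P1=NH2
Op 5: best P0=- P1=NH2
Op 6: best P0=- P1=NH2

Answer: P0:- P1:NH2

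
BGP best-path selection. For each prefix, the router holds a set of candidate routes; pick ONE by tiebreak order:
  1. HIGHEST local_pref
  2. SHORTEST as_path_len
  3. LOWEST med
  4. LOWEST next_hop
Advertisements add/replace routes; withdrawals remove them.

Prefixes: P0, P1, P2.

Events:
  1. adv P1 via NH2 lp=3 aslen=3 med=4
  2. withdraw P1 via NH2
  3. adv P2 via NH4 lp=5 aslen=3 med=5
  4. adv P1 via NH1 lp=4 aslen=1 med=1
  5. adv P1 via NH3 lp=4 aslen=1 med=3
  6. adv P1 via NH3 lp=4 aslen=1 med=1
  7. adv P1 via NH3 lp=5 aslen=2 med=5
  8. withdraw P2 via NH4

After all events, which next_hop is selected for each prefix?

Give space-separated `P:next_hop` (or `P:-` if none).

Answer: P0:- P1:NH3 P2:-

Derivation:
Op 1: best P0=- P1=NH2 P2=-
Op 2: best P0=- P1=- P2=-
Op 3: best P0=- P1=- P2=NH4
Op 4: best P0=- P1=NH1 P2=NH4
Op 5: best P0=- P1=NH1 P2=NH4
Op 6: best P0=- P1=NH1 P2=NH4
Op 7: best P0=- P1=NH3 P2=NH4
Op 8: best P0=- P1=NH3 P2=-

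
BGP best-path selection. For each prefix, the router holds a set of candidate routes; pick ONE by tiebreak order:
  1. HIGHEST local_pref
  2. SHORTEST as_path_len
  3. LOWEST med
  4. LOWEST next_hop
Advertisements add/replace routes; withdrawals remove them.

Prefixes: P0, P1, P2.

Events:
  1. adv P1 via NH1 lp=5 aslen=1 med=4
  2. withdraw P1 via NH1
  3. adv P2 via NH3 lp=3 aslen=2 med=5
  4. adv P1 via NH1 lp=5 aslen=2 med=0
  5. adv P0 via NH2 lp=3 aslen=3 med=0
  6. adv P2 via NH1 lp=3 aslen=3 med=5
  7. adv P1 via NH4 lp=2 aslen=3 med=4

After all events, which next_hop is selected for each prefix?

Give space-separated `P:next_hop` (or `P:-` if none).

Answer: P0:NH2 P1:NH1 P2:NH3

Derivation:
Op 1: best P0=- P1=NH1 P2=-
Op 2: best P0=- P1=- P2=-
Op 3: best P0=- P1=- P2=NH3
Op 4: best P0=- P1=NH1 P2=NH3
Op 5: best P0=NH2 P1=NH1 P2=NH3
Op 6: best P0=NH2 P1=NH1 P2=NH3
Op 7: best P0=NH2 P1=NH1 P2=NH3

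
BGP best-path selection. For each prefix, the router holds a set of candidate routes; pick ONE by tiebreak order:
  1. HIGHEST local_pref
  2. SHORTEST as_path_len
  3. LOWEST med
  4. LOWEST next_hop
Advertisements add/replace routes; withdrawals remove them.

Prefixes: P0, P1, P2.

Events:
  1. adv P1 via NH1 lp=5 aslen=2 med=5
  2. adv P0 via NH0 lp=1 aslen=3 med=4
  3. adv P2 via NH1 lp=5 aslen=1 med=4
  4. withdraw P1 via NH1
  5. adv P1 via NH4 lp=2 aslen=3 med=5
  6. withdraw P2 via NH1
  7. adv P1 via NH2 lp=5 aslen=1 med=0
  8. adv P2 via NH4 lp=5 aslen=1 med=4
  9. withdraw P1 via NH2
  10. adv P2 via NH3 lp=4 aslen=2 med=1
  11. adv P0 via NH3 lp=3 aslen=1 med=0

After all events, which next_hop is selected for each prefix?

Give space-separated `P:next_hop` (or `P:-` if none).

Op 1: best P0=- P1=NH1 P2=-
Op 2: best P0=NH0 P1=NH1 P2=-
Op 3: best P0=NH0 P1=NH1 P2=NH1
Op 4: best P0=NH0 P1=- P2=NH1
Op 5: best P0=NH0 P1=NH4 P2=NH1
Op 6: best P0=NH0 P1=NH4 P2=-
Op 7: best P0=NH0 P1=NH2 P2=-
Op 8: best P0=NH0 P1=NH2 P2=NH4
Op 9: best P0=NH0 P1=NH4 P2=NH4
Op 10: best P0=NH0 P1=NH4 P2=NH4
Op 11: best P0=NH3 P1=NH4 P2=NH4

Answer: P0:NH3 P1:NH4 P2:NH4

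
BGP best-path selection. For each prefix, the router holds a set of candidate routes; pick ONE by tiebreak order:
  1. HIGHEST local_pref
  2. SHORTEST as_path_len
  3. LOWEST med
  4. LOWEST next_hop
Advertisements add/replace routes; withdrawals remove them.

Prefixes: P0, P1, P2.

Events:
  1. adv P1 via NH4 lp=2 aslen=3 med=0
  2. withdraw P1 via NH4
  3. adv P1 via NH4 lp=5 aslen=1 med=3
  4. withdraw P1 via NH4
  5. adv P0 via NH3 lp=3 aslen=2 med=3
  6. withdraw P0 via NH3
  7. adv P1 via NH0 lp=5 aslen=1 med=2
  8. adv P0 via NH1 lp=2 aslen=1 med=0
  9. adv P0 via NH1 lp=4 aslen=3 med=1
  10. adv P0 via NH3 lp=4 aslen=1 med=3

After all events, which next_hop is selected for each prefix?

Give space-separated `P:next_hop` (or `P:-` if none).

Answer: P0:NH3 P1:NH0 P2:-

Derivation:
Op 1: best P0=- P1=NH4 P2=-
Op 2: best P0=- P1=- P2=-
Op 3: best P0=- P1=NH4 P2=-
Op 4: best P0=- P1=- P2=-
Op 5: best P0=NH3 P1=- P2=-
Op 6: best P0=- P1=- P2=-
Op 7: best P0=- P1=NH0 P2=-
Op 8: best P0=NH1 P1=NH0 P2=-
Op 9: best P0=NH1 P1=NH0 P2=-
Op 10: best P0=NH3 P1=NH0 P2=-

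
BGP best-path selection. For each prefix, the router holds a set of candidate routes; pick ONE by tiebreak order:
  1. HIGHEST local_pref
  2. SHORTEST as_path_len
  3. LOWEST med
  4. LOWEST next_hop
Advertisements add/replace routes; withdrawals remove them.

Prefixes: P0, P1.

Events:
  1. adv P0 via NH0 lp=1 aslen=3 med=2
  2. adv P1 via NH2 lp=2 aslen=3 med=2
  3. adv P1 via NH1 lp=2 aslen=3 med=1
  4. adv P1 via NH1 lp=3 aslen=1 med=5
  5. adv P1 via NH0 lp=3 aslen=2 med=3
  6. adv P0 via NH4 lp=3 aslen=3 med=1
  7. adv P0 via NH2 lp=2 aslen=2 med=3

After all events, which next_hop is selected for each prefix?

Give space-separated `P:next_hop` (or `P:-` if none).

Op 1: best P0=NH0 P1=-
Op 2: best P0=NH0 P1=NH2
Op 3: best P0=NH0 P1=NH1
Op 4: best P0=NH0 P1=NH1
Op 5: best P0=NH0 P1=NH1
Op 6: best P0=NH4 P1=NH1
Op 7: best P0=NH4 P1=NH1

Answer: P0:NH4 P1:NH1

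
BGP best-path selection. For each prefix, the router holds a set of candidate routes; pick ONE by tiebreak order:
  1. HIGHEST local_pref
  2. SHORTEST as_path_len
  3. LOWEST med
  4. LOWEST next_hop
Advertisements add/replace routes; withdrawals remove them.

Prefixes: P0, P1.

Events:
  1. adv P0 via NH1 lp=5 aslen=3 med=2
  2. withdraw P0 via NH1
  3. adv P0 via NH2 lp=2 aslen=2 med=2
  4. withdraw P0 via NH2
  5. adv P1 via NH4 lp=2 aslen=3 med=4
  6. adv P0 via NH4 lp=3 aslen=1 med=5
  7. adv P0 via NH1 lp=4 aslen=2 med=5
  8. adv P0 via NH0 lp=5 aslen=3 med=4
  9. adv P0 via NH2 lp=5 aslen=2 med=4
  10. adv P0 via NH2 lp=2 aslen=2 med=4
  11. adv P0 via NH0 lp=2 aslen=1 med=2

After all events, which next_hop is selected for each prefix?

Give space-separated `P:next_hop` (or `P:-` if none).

Answer: P0:NH1 P1:NH4

Derivation:
Op 1: best P0=NH1 P1=-
Op 2: best P0=- P1=-
Op 3: best P0=NH2 P1=-
Op 4: best P0=- P1=-
Op 5: best P0=- P1=NH4
Op 6: best P0=NH4 P1=NH4
Op 7: best P0=NH1 P1=NH4
Op 8: best P0=NH0 P1=NH4
Op 9: best P0=NH2 P1=NH4
Op 10: best P0=NH0 P1=NH4
Op 11: best P0=NH1 P1=NH4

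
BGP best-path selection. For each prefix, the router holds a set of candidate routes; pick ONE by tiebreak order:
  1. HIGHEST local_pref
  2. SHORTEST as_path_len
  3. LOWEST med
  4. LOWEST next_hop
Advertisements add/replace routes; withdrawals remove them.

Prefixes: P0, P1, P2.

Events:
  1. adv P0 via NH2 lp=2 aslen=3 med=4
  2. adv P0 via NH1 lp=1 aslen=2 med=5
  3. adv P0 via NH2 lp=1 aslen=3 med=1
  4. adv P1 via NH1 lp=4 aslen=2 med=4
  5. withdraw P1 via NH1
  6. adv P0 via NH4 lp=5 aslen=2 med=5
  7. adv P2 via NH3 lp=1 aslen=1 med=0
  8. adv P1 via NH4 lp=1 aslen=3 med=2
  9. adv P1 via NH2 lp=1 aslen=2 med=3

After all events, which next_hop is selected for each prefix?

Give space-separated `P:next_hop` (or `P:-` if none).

Op 1: best P0=NH2 P1=- P2=-
Op 2: best P0=NH2 P1=- P2=-
Op 3: best P0=NH1 P1=- P2=-
Op 4: best P0=NH1 P1=NH1 P2=-
Op 5: best P0=NH1 P1=- P2=-
Op 6: best P0=NH4 P1=- P2=-
Op 7: best P0=NH4 P1=- P2=NH3
Op 8: best P0=NH4 P1=NH4 P2=NH3
Op 9: best P0=NH4 P1=NH2 P2=NH3

Answer: P0:NH4 P1:NH2 P2:NH3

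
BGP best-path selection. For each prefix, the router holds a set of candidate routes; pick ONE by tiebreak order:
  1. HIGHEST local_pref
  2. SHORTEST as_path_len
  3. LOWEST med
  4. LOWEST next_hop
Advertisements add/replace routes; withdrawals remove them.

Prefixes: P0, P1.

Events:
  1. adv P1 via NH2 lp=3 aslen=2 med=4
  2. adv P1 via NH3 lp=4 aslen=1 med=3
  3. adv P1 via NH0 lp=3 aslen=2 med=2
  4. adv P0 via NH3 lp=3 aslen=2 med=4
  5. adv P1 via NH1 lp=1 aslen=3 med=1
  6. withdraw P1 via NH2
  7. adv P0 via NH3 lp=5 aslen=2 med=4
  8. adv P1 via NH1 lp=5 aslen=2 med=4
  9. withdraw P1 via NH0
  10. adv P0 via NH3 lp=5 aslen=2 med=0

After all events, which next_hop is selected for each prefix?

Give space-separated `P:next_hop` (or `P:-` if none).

Op 1: best P0=- P1=NH2
Op 2: best P0=- P1=NH3
Op 3: best P0=- P1=NH3
Op 4: best P0=NH3 P1=NH3
Op 5: best P0=NH3 P1=NH3
Op 6: best P0=NH3 P1=NH3
Op 7: best P0=NH3 P1=NH3
Op 8: best P0=NH3 P1=NH1
Op 9: best P0=NH3 P1=NH1
Op 10: best P0=NH3 P1=NH1

Answer: P0:NH3 P1:NH1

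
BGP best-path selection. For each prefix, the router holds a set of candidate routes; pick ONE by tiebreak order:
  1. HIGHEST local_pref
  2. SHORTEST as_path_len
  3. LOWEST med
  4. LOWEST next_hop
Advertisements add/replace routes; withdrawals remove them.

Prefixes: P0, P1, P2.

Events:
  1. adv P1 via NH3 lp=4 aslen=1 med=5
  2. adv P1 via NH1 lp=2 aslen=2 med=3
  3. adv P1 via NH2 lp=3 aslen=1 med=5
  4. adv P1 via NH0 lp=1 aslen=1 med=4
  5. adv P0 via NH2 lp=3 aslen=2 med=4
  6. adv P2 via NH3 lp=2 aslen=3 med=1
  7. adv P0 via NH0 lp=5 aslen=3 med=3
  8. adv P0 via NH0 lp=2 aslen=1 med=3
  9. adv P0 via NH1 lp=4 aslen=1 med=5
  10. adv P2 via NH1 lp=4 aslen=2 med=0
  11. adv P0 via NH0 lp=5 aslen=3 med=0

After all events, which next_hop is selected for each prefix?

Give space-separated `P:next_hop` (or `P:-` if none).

Op 1: best P0=- P1=NH3 P2=-
Op 2: best P0=- P1=NH3 P2=-
Op 3: best P0=- P1=NH3 P2=-
Op 4: best P0=- P1=NH3 P2=-
Op 5: best P0=NH2 P1=NH3 P2=-
Op 6: best P0=NH2 P1=NH3 P2=NH3
Op 7: best P0=NH0 P1=NH3 P2=NH3
Op 8: best P0=NH2 P1=NH3 P2=NH3
Op 9: best P0=NH1 P1=NH3 P2=NH3
Op 10: best P0=NH1 P1=NH3 P2=NH1
Op 11: best P0=NH0 P1=NH3 P2=NH1

Answer: P0:NH0 P1:NH3 P2:NH1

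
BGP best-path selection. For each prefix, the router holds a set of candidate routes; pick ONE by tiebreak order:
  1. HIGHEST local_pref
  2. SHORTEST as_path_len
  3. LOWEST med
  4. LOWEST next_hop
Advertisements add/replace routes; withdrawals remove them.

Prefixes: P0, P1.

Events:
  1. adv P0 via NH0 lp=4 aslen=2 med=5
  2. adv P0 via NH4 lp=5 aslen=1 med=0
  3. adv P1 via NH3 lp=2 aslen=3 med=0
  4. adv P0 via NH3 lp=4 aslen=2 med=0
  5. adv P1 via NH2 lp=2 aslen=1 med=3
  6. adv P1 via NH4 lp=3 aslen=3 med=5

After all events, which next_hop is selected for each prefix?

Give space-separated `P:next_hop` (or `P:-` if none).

Answer: P0:NH4 P1:NH4

Derivation:
Op 1: best P0=NH0 P1=-
Op 2: best P0=NH4 P1=-
Op 3: best P0=NH4 P1=NH3
Op 4: best P0=NH4 P1=NH3
Op 5: best P0=NH4 P1=NH2
Op 6: best P0=NH4 P1=NH4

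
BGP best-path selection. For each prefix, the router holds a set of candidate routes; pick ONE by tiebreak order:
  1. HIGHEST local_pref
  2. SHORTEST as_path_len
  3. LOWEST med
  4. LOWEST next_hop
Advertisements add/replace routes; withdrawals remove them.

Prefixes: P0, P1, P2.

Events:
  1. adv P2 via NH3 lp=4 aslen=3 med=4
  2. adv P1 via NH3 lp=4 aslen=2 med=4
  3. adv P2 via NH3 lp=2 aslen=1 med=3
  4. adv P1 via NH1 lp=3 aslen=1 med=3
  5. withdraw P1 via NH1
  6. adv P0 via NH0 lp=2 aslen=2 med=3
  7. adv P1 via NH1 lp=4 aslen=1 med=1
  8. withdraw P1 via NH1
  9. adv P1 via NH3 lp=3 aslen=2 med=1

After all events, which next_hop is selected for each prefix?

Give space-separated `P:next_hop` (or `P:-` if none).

Answer: P0:NH0 P1:NH3 P2:NH3

Derivation:
Op 1: best P0=- P1=- P2=NH3
Op 2: best P0=- P1=NH3 P2=NH3
Op 3: best P0=- P1=NH3 P2=NH3
Op 4: best P0=- P1=NH3 P2=NH3
Op 5: best P0=- P1=NH3 P2=NH3
Op 6: best P0=NH0 P1=NH3 P2=NH3
Op 7: best P0=NH0 P1=NH1 P2=NH3
Op 8: best P0=NH0 P1=NH3 P2=NH3
Op 9: best P0=NH0 P1=NH3 P2=NH3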